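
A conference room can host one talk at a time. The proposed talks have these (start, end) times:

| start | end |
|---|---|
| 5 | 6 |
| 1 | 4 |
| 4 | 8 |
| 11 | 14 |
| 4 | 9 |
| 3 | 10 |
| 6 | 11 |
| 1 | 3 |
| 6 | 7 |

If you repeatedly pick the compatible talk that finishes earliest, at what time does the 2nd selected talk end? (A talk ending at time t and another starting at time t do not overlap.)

6

Sort by end time and greedily take each interval whose start is ≥ the last chosen end.
Sorted by end: (1,3)  (1,4)  (5,6)  (6,7)  (4,8)  (4,9)  (3,10)  (6,11)  (11,14)
take (1,3); take (5,6); take (6,7); skip (6,11); take (11,14).
Selected: (1,3) (5,6) (6,7) (11,14)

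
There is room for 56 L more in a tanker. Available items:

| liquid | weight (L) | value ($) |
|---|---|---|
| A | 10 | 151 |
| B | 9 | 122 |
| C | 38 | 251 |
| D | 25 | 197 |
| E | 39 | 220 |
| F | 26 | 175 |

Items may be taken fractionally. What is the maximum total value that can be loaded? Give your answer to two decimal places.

550.77

Ratios (sorted): A 15.10, B 13.56, D 7.88, F 6.73, C 6.61, E 5.64
take A (10 @ 151); take B (9 @ 122); take D (25 @ 197); take 12/26 of F → 80.77. Capacity used 56/56.
Total value = 550.77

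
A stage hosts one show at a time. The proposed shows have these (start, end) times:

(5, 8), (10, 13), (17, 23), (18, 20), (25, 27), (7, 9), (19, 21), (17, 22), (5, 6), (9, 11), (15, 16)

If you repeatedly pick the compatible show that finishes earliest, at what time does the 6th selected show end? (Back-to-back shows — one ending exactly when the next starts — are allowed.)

Greedy by earliest finish: after sorting by end time, pick each interval compatible with the last pick.
Sorted by end: (5,6)  (5,8)  (7,9)  (9,11)  (10,13)  (15,16)  (18,20)  (19,21)  (17,22)  (17,23)  (25,27)
take (5,6); take (7,9); take (9,11); skip (10,13); take (15,16); take (18,20); skip (17,22); take (25,27).
Selected: (5,6) (7,9) (9,11) (15,16) (18,20) (25,27)

27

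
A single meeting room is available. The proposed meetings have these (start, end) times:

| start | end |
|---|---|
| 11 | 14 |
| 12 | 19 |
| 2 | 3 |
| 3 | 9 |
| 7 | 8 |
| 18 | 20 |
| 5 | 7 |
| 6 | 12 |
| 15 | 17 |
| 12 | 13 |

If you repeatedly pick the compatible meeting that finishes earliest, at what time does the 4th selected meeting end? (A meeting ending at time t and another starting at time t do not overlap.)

By end time: (2,3), (5,7), (7,8), (3,9), (6,12), (12,13), (11,14), (15,17), (12,19), (18,20).
Pick (2,3); next start ≥ 3 → (5,7); next start ≥ 7 → (7,8); next start ≥ 8 → (12,13); next start ≥ 13 → (15,17); next start ≥ 17 → (18,20).
Selected: (2,3) (5,7) (7,8) (12,13) (15,17) (18,20)

13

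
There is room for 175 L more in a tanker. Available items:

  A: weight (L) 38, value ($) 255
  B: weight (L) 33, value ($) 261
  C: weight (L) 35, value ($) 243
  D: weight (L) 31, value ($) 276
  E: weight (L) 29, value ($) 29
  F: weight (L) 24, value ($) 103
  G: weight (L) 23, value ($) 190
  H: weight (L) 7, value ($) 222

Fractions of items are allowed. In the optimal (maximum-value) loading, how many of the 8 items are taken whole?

6

Sort by value per unit weight and fill in that order.
Order: H (222/7=31.71) > D (276/31=8.90) > G (190/23=8.26) > B (261/33=7.91) > C (243/35=6.94) > A (255/38=6.71) > F (103/24=4.29) > E (29/29=1.00)
Fill: take H (7 @ 222) → take D (31 @ 276) → take G (23 @ 190) → take B (33 @ 261) → take C (35 @ 243) → take A (38 @ 255) → take 8/24 of F → 34.33; 175/175 used.
6 item(s) taken whole; one partial (take 8/24 of F).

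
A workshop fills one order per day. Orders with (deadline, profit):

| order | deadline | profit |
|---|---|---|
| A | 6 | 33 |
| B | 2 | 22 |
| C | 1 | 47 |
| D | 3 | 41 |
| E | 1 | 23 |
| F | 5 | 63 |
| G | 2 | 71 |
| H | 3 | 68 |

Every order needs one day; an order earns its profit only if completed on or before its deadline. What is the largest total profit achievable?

282

Sort by profit descending; place each in the latest free slot ≤ its deadline.
Profit order: G=71 H=68 F=63 C=47 D=41 A=33 E=23 B=22
Assign: G→slot 2, H→slot 3, F→slot 5, C→slot 1, D skipped, A→slot 6, E skipped, B skipped.
Slots: [1:C] [2:G] [3:H] [5:F] [6:A]
Profit = 47 + 71 + 68 + 63 + 33 = 282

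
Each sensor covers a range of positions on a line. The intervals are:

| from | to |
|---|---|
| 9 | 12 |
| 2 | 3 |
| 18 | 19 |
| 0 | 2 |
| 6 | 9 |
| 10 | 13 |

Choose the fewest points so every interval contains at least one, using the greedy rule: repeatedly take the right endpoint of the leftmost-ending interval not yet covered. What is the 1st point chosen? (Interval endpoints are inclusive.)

By right end: [0,2]  [2,3]  [6,9]  [9,12]  [10,13]  [18,19]
[0,2] uncovered → point at 2; [6,9] uncovered → point at 9; [10,13] uncovered → point at 13; [18,19] uncovered → point at 19.
Points: 2, 9, 13, 19 (4 total).

2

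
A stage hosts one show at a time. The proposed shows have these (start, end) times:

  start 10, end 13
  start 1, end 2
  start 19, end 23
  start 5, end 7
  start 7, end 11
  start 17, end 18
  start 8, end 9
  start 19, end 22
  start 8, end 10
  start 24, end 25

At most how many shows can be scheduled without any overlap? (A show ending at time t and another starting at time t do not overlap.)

By end time: (1,2), (5,7), (8,9), (8,10), (7,11), (10,13), (17,18), (19,22), (19,23), (24,25).
Pick (1,2); next start ≥ 2 → (5,7); next start ≥ 7 → (8,9); next start ≥ 9 → (10,13); next start ≥ 13 → (17,18); next start ≥ 18 → (19,22); next start ≥ 22 → (24,25).
Selected 7 shows.

7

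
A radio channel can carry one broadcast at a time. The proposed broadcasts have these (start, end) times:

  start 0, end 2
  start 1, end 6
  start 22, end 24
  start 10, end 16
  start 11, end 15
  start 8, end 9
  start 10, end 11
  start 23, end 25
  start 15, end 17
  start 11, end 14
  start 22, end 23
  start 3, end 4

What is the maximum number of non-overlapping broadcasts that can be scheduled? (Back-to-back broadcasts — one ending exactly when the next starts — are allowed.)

8

Order by finish time; keep every interval that doesn't clash with the previous kept one.
By end time: (0,2), (3,4), (1,6), (8,9), (10,11), (11,14), (11,15), (10,16), (15,17), (22,23), (22,24), (23,25).
Pick (0,2); next start ≥ 2 → (3,4); next start ≥ 4 → (8,9); next start ≥ 9 → (10,11); next start ≥ 11 → (11,14); next start ≥ 14 → (15,17); next start ≥ 17 → (22,23); next start ≥ 23 → (23,25).
Selected 8 broadcasts.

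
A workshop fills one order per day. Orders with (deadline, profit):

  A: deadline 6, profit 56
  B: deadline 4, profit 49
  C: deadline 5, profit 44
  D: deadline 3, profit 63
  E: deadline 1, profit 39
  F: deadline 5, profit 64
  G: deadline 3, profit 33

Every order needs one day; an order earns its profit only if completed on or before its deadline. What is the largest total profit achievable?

Sort by profit descending; place each in the latest free slot ≤ its deadline.
Profit order: F=64 D=63 A=56 B=49 C=44 E=39 G=33
Assign: F→slot 5, D→slot 3, A→slot 6, B→slot 4, C→slot 2, E→slot 1, G skipped.
Slots: [1:E] [2:C] [3:D] [4:B] [5:F] [6:A]
Profit = 39 + 44 + 63 + 49 + 64 + 56 = 315

315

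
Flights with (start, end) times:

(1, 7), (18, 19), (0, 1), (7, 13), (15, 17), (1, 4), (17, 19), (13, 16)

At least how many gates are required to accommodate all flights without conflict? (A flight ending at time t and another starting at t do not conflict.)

Count concurrent intervals with a sweep; the peak is the room count.
starts: [0, 1, 1, 7, 13, 15, 17, 18]
ends:   [1, 4, 7, 13, 16, 17, 19, 19]
s0→1 e1→0 s1→1 s1→2  — peak 2.

2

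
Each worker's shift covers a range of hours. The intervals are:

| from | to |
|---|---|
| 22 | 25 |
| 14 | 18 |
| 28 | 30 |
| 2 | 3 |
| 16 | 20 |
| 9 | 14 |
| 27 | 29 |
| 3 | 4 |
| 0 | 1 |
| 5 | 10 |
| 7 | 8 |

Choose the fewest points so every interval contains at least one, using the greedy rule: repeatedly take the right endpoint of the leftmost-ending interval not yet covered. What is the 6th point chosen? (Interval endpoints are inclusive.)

Sorted: [0,1] [2,3] [3,4] [7,8] [5,10] [9,14] [14,18] [16,20] [22,25] [27,29] [28,30]
{[0,1]} hit by 1; {[2,3],[3,4]} hit by 3; {[7,8],[5,10]} hit by 8; {[9,14],[14,18]} hit by 14; {[16,20]} hit by 20; {[22,25]} hit by 25; {[27,29],[28,30]} hit by 29.
Points: 1, 3, 8, 14, 20, 25, 29 (7 total).

25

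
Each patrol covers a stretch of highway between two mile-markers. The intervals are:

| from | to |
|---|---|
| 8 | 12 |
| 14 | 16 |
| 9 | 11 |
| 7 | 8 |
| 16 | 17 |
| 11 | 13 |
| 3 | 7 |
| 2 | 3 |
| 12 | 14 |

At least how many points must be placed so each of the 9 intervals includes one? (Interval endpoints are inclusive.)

Process intervals by earliest right end; each time one isn't hit yet, stab at its right endpoint.
By right end: [2,3]  [3,7]  [7,8]  [9,11]  [8,12]  [11,13]  [12,14]  [14,16]  [16,17]
[2,3] uncovered → point at 3; [7,8] uncovered → point at 8; [9,11] uncovered → point at 11; [12,14] uncovered → point at 14; [16,17] uncovered → point at 17.
Points: 3, 8, 11, 14, 17 (5 total).

5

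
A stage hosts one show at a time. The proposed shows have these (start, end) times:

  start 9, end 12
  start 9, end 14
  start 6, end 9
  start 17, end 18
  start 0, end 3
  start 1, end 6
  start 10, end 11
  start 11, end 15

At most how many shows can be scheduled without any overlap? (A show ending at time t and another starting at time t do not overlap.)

Greedy by earliest finish: after sorting by end time, pick each interval compatible with the last pick.
Sorted by end: (0,3)  (1,6)  (6,9)  (10,11)  (9,12)  (9,14)  (11,15)  (17,18)
take (0,3); take (6,9); take (10,11); take (11,15); take (17,18).
Selected 5 shows.

5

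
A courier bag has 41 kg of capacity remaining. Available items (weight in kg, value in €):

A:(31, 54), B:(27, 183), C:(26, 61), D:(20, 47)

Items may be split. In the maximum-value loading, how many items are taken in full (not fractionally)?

1

Greedy by value/weight ratio, highest first.
Ratios (sorted): B 6.78, D 2.35, C 2.35, A 1.74
take B (27 @ 183); take 14/20 of D → 32.90. Capacity used 41/41.
1 item(s) taken whole; one partial (take 14/20 of D).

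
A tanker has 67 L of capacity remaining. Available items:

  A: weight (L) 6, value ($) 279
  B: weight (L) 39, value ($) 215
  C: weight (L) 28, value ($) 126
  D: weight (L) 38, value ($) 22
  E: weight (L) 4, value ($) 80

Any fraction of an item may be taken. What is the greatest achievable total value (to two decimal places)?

Order: A (279/6=46.50) > E (80/4=20.00) > B (215/39=5.51) > C (126/28=4.50) > D (22/38=0.58)
Fill: take A (6 @ 279) → take E (4 @ 80) → take B (39 @ 215) → take 18/28 of C → 81.00; 67/67 used.
Total value = 655.00

655.00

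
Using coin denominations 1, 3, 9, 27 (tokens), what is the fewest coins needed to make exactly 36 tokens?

Greedy: take as many of the largest coin as possible, then repeat with the remainder.
36 − 1×27→9 − 1×9→0
Total coins = 1 + 1 = 2

2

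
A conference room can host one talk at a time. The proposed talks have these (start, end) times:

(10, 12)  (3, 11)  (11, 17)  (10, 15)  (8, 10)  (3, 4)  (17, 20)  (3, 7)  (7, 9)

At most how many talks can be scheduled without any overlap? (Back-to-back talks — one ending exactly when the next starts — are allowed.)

4

Sort by end time and greedily take each interval whose start is ≥ the last chosen end.
Sorted by end: (3,4)  (3,7)  (7,9)  (8,10)  (3,11)  (10,12)  (10,15)  (11,17)  (17,20)
take (3,4); take (7,9); skip (8,10); take (10,12); skip (10,15); skip (11,17); take (17,20).
Selected 4 talks.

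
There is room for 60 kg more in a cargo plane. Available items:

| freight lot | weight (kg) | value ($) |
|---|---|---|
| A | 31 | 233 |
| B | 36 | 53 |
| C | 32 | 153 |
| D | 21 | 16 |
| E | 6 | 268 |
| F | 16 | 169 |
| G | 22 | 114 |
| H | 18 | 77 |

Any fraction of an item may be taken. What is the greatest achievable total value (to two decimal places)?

706.27

Greedy by value/weight ratio, highest first.
Order: E (268/6=44.67) > F (169/16=10.56) > A (233/31=7.52) > G (114/22=5.18) > C (153/32=4.78) > H (77/18=4.28) > B (53/36=1.47) > D (16/21=0.76)
Fill: take E (6 @ 268) → take F (16 @ 169) → take A (31 @ 233) → take 7/22 of G → 36.27; 60/60 used.
Total value = 706.27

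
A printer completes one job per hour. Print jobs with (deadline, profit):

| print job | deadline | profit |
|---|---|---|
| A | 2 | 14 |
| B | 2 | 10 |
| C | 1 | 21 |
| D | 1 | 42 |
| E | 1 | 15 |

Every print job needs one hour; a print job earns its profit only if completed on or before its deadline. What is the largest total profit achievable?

56

Take jobs in profit order; each goes to the latest open slot no later than its deadline.
By profit: D(d1,42), C(d1,21), E(d1,15), A(d2,14), B(d2,10)
D→slot 1; C skipped; E skipped; A→slot 2; B skipped.
Profit = 42 + 14 = 56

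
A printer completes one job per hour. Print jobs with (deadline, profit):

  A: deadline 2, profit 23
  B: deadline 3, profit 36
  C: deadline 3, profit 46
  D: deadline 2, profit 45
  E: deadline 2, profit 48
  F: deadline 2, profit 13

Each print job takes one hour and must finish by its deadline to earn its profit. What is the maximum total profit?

Take jobs in profit order; each goes to the latest open slot no later than its deadline.
Profit order: E=48 C=46 D=45 B=36 A=23 F=13
Assign: E→slot 2, C→slot 3, D→slot 1, B skipped, A skipped, F skipped.
Slots: [1:D] [2:E] [3:C]
Profit = 45 + 48 + 46 = 139

139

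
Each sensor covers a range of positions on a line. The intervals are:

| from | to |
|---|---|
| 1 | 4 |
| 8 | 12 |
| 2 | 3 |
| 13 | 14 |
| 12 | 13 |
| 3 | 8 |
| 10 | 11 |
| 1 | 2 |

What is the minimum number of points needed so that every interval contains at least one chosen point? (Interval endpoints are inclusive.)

4

By right end: [1,2]  [2,3]  [1,4]  [3,8]  [10,11]  [8,12]  [12,13]  [13,14]
[1,2] uncovered → point at 2; [3,8] uncovered → point at 8; [10,11] uncovered → point at 11; [12,13] uncovered → point at 13.
Points: 2, 8, 11, 13 (4 total).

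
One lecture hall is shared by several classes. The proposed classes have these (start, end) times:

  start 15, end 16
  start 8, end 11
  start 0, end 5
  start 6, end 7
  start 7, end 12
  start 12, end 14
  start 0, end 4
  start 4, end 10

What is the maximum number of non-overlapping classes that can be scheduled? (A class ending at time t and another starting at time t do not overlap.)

5

Order by finish time; keep every interval that doesn't clash with the previous kept one.
Sorted by end: (0,4)  (0,5)  (6,7)  (4,10)  (8,11)  (7,12)  (12,14)  (15,16)
take (0,4); take (6,7); take (8,11); take (12,14); take (15,16).
Selected 5 classes.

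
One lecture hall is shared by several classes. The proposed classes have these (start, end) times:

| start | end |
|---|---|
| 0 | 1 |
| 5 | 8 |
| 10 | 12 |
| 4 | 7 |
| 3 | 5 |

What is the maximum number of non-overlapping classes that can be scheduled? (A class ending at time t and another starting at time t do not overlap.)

Sort by end time and greedily take each interval whose start is ≥ the last chosen end.
Sorted by end: (0,1)  (3,5)  (4,7)  (5,8)  (10,12)
take (0,1); take (3,5); take (5,8); take (10,12).
Selected 4 classes.

4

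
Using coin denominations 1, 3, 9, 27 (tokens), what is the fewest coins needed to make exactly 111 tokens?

5

111 − 4×27→3 − 1×3→0
Total coins = 4 + 1 = 5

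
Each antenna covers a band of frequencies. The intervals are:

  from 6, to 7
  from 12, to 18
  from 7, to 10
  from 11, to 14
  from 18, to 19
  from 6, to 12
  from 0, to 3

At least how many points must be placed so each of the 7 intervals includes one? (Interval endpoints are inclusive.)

By right end: [0,3]  [6,7]  [7,10]  [6,12]  [11,14]  [12,18]  [18,19]
[0,3] uncovered → point at 3; [6,7] uncovered → point at 7; [11,14] uncovered → point at 14; [18,19] uncovered → point at 19.
Points: 3, 7, 14, 19 (4 total).

4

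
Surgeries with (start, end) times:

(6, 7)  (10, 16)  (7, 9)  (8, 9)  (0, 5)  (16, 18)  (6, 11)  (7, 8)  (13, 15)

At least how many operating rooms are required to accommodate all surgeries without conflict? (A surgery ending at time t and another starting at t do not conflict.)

3

Count concurrent intervals with a sweep; the peak is the room count.
Events (time:±→running): 0:+→1 5:-→0 6:+→1 6:+→2 7:-→1 7:+→2 7:+→3 … peak 3.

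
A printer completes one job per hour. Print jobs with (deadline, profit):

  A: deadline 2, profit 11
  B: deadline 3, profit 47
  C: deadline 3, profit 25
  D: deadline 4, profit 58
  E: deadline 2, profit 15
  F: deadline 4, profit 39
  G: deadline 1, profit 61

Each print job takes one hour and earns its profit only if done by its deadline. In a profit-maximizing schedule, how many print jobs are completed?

4

Sort by profit descending; place each in the latest free slot ≤ its deadline.
Profit order: G=61 D=58 B=47 F=39 C=25 E=15 A=11
Assign: G→slot 1, D→slot 4, B→slot 3, F→slot 2, C skipped, E skipped, A skipped.
Slots: [1:G] [2:F] [3:B] [4:D]
4 of 7 scheduled.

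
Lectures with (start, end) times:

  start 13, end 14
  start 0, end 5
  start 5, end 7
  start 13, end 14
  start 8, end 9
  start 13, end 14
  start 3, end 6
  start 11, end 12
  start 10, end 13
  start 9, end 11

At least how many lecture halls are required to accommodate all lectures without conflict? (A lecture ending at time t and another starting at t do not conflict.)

The answer is the maximum number of intervals overlapping at any instant.
starts: [0, 3, 5, 8, 9, 10, 11, 13, 13, 13]
ends:   [5, 6, 7, 9, 11, 12, 13, 14, 14, 14]
s0→1 s3→2 e5→1 s5→2 e6→1 e7→0 s8→1 e9→0 s9→1 s10→2 e11→1 s11→2 e12→1 e13→0 s13→1 s13→2 s13→3  — peak 3.

3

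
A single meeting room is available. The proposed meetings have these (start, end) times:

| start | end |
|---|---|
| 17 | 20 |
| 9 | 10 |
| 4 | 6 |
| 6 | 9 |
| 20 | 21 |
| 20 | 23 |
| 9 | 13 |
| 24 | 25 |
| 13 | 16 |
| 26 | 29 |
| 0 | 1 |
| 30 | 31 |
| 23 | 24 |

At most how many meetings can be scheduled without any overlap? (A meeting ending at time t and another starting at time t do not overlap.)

11

Greedy by earliest finish: after sorting by end time, pick each interval compatible with the last pick.
Sorted by end: (0,1)  (4,6)  (6,9)  (9,10)  (9,13)  (13,16)  (17,20)  (20,21)  (20,23)  (23,24)  (24,25)  (26,29)  (30,31)
take (0,1); take (4,6); take (6,9); take (9,10); take (13,16); take (17,20); take (20,21); take (23,24); take (24,25); take (26,29); take (30,31).
Selected 11 meetings.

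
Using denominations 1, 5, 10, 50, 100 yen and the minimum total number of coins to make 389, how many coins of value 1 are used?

4

Greedy: take as many of the largest coin as possible, then repeat with the remainder.
389 = 3×100 + 1×50 + 3×10 + 1×5 + 4×1
Count of 1: 4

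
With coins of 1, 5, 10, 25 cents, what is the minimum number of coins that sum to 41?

4

Greedy: take as many of the largest coin as possible, then repeat with the remainder.
41 − 1×25→16 − 1×10→6 − 1×5→1 − 1×1→0
Total coins = 1 + 1 + 1 + 1 = 4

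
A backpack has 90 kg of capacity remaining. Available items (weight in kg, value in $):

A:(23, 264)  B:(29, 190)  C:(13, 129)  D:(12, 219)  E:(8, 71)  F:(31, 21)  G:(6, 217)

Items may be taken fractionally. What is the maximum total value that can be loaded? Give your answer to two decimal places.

1083.45

Greedy by value/weight ratio, highest first.
Ratios (sorted): G 36.17, D 18.25, A 11.48, C 9.92, E 8.88, B 6.55, F 0.68
take G (6 @ 217); take D (12 @ 219); take A (23 @ 264); take C (13 @ 129); take E (8 @ 71); take 28/29 of B → 183.45. Capacity used 90/90.
Total value = 1083.45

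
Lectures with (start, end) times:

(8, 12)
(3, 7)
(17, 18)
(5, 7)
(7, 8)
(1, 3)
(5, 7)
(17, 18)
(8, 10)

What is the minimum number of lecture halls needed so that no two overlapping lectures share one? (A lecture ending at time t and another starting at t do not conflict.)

3

Count concurrent intervals with a sweep; the peak is the room count.
starts: [1, 3, 5, 5, 7, 8, 8, 17, 17]
ends:   [3, 7, 7, 7, 8, 10, 12, 18, 18]
s1→1 e3→0 s3→1 s5→2 s5→3  — peak 3.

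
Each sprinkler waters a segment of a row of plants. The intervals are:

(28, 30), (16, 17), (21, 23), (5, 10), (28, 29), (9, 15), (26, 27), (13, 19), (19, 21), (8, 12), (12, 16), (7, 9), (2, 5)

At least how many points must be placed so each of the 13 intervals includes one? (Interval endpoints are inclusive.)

6

Sort by right endpoint; whenever an interval is uncovered, place a point at its right end.
Sorted: [2,5] [7,9] [5,10] [8,12] [9,15] [12,16] [16,17] [13,19] [19,21] [21,23] [26,27] [28,29] [28,30]
{[2,5]} hit by 5; {[7,9],[5,10],[8,12],[9,15]} hit by 9; {[12,16],[16,17],[13,19]} hit by 16; {[19,21],[21,23]} hit by 21; {[26,27]} hit by 27; {[28,29],[28,30]} hit by 29.
Points: 5, 9, 16, 21, 27, 29 (6 total).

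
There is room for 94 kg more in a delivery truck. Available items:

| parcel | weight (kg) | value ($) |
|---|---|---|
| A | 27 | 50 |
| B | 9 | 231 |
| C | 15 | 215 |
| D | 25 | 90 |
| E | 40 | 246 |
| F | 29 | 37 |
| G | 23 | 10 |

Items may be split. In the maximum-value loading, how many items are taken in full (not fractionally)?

4

Sort by value per unit weight and fill in that order.
Order: B (231/9=25.67) > C (215/15=14.33) > E (246/40=6.15) > D (90/25=3.60) > A (50/27=1.85) > F (37/29=1.28) > G (10/23=0.43)
Fill: take B (9 @ 231) → take C (15 @ 215) → take E (40 @ 246) → take D (25 @ 90) → take 5/27 of A → 9.26; 94/94 used.
4 item(s) taken whole; one partial (take 5/27 of A).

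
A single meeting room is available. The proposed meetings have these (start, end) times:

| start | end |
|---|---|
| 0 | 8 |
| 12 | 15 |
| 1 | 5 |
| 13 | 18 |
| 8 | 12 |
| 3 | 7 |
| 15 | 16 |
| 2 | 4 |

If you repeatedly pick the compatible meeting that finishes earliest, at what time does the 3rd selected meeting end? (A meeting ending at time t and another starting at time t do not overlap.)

Order by finish time; keep every interval that doesn't clash with the previous kept one.
By end time: (2,4), (1,5), (3,7), (0,8), (8,12), (12,15), (15,16), (13,18).
Pick (2,4); next start ≥ 4 → (8,12); next start ≥ 12 → (12,15); next start ≥ 15 → (15,16).
Selected: (2,4) (8,12) (12,15) (15,16)

15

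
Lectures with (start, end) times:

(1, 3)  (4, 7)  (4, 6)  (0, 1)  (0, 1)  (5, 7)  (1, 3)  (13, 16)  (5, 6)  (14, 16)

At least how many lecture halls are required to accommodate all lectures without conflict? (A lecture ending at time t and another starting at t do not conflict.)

The answer is the maximum number of intervals overlapping at any instant.
starts: [0, 0, 1, 1, 4, 4, 5, 5, 13, 14]
ends:   [1, 1, 3, 3, 6, 6, 7, 7, 16, 16]
s0→1 s0→2 e1→1 e1→0 s1→1 s1→2 e3→1 e3→0 s4→1 s4→2 s5→3 s5→4  — peak 4.

4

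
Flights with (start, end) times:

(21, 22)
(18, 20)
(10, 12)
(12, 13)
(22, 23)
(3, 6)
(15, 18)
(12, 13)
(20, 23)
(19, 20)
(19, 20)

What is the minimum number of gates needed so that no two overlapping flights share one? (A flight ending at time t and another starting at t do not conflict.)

Events (time:±→running): 3:+→1 6:-→0 10:+→1 12:-→0 12:+→1 12:+→2 13:-→1 13:-→0 15:+→1 18:-→0 18:+→1 19:+→2 19:+→3 … peak 3.

3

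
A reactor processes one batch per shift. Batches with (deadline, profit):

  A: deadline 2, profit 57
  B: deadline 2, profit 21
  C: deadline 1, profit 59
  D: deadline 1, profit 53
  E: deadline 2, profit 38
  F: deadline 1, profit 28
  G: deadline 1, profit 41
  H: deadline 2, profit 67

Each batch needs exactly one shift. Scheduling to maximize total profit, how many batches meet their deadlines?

By profit: H(d2,67), C(d1,59), A(d2,57), D(d1,53), G(d1,41), E(d2,38), F(d1,28), B(d2,21)
H→slot 2; C→slot 1; A skipped; D skipped; G skipped; E skipped; F skipped; B skipped.
2 of 8 scheduled.

2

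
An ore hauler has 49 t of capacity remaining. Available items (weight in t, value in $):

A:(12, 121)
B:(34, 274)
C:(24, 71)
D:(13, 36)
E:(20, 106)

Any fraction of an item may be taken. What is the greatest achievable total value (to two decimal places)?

Sort by value per unit weight and fill in that order.
Ratios (sorted): A 10.08, B 8.06, E 5.30, C 2.96, D 2.77
take A (12 @ 121); take B (34 @ 274); take 3/20 of E → 15.90. Capacity used 49/49.
Total value = 410.90

410.90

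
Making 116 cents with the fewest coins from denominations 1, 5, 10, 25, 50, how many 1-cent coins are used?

Use the largest denomination that fits, subtract, and repeat.
116 = 2×50 + 1×10 + 1×5 + 1×1
Count of 1: 1

1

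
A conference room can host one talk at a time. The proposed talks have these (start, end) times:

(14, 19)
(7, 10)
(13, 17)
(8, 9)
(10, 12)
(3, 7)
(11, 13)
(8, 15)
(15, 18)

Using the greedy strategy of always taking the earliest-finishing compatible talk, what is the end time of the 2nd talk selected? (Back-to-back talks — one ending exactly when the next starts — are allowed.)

Sort by end time and greedily take each interval whose start is ≥ the last chosen end.
Sorted by end: (3,7)  (8,9)  (7,10)  (10,12)  (11,13)  (8,15)  (13,17)  (15,18)  (14,19)
take (3,7); take (8,9); skip (7,10); take (10,12); take (13,17); skip (14,19).
Selected: (3,7) (8,9) (10,12) (13,17)

9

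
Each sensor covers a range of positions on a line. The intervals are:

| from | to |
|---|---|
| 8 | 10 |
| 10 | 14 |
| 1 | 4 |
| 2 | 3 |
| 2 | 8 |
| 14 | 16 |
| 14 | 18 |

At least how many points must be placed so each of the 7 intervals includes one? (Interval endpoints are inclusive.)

3

Process intervals by earliest right end; each time one isn't hit yet, stab at its right endpoint.
Sorted: [2,3] [1,4] [2,8] [8,10] [10,14] [14,16] [14,18]
{[2,3],[1,4],[2,8]} hit by 3; {[8,10],[10,14]} hit by 10; {[14,16],[14,18]} hit by 16.
Points: 3, 10, 16 (3 total).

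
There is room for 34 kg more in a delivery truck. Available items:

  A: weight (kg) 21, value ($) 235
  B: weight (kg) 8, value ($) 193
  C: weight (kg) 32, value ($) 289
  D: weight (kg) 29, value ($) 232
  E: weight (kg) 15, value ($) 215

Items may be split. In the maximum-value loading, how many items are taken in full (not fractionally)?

Order: B (193/8=24.12) > E (215/15=14.33) > A (235/21=11.19) > C (289/32=9.03) > D (232/29=8.00)
Fill: take B (8 @ 193) → take E (15 @ 215) → take 11/21 of A → 123.10; 34/34 used.
2 item(s) taken whole; one partial (take 11/21 of A).

2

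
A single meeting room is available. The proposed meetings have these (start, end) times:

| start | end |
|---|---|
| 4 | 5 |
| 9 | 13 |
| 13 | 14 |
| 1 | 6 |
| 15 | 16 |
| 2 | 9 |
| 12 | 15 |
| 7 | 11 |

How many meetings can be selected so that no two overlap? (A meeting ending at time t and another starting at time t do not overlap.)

Sort by end time and greedily take each interval whose start is ≥ the last chosen end.
Sorted by end: (4,5)  (1,6)  (2,9)  (7,11)  (9,13)  (13,14)  (12,15)  (15,16)
take (4,5); take (7,11); take (13,14); take (15,16).
Selected 4 meetings.

4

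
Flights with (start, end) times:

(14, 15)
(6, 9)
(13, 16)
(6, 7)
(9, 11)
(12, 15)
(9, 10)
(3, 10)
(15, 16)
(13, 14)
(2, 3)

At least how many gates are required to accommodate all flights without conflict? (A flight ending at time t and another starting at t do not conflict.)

3

The answer is the maximum number of intervals overlapping at any instant.
Events (time:±→running): 2:+→1 3:-→0 3:+→1 6:+→2 6:+→3 … peak 3.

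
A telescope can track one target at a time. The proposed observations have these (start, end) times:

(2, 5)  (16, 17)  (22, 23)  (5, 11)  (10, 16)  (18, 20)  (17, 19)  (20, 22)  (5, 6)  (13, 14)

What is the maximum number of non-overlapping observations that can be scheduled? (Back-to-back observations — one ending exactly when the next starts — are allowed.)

Greedy by earliest finish: after sorting by end time, pick each interval compatible with the last pick.
By end time: (2,5), (5,6), (5,11), (13,14), (10,16), (16,17), (17,19), (18,20), (20,22), (22,23).
Pick (2,5); next start ≥ 5 → (5,6); next start ≥ 6 → (13,14); next start ≥ 14 → (16,17); next start ≥ 17 → (17,19); next start ≥ 19 → (20,22); next start ≥ 22 → (22,23).
Selected 7 observations.

7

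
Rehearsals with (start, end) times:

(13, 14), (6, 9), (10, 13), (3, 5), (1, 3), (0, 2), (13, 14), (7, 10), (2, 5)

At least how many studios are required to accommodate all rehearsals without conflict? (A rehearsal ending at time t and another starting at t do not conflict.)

The answer is the maximum number of intervals overlapping at any instant.
Events (time:±→running): 0:+→1 1:+→2 … peak 2.

2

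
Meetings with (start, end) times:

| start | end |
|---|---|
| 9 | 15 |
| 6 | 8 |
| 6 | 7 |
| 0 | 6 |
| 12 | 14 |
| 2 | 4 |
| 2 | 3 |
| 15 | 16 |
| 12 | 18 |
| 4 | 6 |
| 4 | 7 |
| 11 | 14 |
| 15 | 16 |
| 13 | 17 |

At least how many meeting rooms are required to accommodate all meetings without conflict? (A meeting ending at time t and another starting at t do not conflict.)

5

The answer is the maximum number of intervals overlapping at any instant.
Events (time:±→running): 0:+→1 2:+→2 2:+→3 3:-→2 4:-→1 4:+→2 4:+→3 6:-→2 6:-→1 6:+→2 6:+→3 7:-→2 7:-→1 8:-→0 9:+→1 11:+→2 12:+→3 12:+→4 13:+→5 … peak 5.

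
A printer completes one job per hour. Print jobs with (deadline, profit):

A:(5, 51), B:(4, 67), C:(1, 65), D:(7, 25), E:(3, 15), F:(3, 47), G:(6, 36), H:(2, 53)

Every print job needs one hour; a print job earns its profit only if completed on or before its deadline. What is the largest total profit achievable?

Sort by profit descending; place each in the latest free slot ≤ its deadline.
By profit: B(d4,67), C(d1,65), H(d2,53), A(d5,51), F(d3,47), G(d6,36), D(d7,25), E(d3,15)
B→slot 4; C→slot 1; H→slot 2; A→slot 5; F→slot 3; G→slot 6; D→slot 7; E skipped.
Profit = 65 + 53 + 47 + 67 + 51 + 36 + 25 = 344

344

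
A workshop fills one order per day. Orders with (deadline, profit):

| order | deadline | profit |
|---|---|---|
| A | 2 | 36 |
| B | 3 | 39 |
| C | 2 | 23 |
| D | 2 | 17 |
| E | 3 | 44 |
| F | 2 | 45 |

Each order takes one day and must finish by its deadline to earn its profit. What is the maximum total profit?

128

Profit order: F=45 E=44 B=39 A=36 C=23 D=17
Assign: F→slot 2, E→slot 3, B→slot 1, A skipped, C skipped, D skipped.
Slots: [1:B] [2:F] [3:E]
Profit = 39 + 45 + 44 = 128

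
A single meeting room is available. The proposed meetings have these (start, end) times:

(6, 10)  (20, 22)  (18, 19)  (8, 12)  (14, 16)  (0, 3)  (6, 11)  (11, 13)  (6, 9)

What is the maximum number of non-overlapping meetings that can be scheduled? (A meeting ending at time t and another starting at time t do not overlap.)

6

By end time: (0,3), (6,9), (6,10), (6,11), (8,12), (11,13), (14,16), (18,19), (20,22).
Pick (0,3); next start ≥ 3 → (6,9); next start ≥ 9 → (11,13); next start ≥ 13 → (14,16); next start ≥ 16 → (18,19); next start ≥ 19 → (20,22).
Selected 6 meetings.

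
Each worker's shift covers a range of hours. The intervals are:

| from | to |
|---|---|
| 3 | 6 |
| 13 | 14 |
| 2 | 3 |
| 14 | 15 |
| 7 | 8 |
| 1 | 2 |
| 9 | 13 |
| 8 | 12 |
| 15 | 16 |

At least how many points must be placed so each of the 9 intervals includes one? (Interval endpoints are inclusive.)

Sorted: [1,2] [2,3] [3,6] [7,8] [8,12] [9,13] [13,14] [14,15] [15,16]
{[1,2],[2,3]} hit by 2; {[3,6]} hit by 6; {[7,8],[8,12]} hit by 8; {[9,13],[13,14]} hit by 13; {[14,15],[15,16]} hit by 15.
Points: 2, 6, 8, 13, 15 (5 total).

5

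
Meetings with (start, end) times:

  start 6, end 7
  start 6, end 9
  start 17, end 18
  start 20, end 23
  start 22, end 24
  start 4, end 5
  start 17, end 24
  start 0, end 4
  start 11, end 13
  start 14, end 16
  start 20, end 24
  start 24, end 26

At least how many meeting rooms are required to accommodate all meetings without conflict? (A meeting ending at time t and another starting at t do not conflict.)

Count concurrent intervals with a sweep; the peak is the room count.
Events (time:±→running): 0:+→1 4:-→0 4:+→1 5:-→0 6:+→1 6:+→2 7:-→1 9:-→0 11:+→1 13:-→0 14:+→1 16:-→0 17:+→1 17:+→2 18:-→1 20:+→2 20:+→3 22:+→4 … peak 4.

4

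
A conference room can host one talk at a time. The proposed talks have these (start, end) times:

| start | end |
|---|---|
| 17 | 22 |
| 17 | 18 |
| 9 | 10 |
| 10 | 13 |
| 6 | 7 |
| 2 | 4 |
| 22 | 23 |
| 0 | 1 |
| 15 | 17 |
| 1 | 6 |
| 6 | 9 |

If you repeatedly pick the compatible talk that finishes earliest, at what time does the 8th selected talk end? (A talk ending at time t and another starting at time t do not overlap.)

Sort by end time and greedily take each interval whose start is ≥ the last chosen end.
Sorted by end: (0,1)  (2,4)  (1,6)  (6,7)  (6,9)  (9,10)  (10,13)  (15,17)  (17,18)  (17,22)  (22,23)
take (0,1); take (2,4); skip (1,6); take (6,7); skip (6,9); take (9,10); take (10,13); take (15,17); take (17,18); take (22,23).
Selected: (0,1) (2,4) (6,7) (9,10) (10,13) (15,17) (17,18) (22,23)

23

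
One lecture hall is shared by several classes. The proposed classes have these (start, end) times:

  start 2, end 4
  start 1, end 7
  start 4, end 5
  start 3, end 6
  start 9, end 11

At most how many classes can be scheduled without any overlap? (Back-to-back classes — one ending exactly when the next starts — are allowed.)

3

By end time: (2,4), (4,5), (3,6), (1,7), (9,11).
Pick (2,4); next start ≥ 4 → (4,5); next start ≥ 5 → (9,11).
Selected 3 classes.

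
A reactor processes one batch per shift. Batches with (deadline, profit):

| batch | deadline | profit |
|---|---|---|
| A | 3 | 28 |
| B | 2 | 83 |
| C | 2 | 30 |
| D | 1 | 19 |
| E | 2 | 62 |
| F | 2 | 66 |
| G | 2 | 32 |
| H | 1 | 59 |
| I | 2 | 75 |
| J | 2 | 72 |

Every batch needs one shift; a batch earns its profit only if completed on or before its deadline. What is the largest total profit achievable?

186

Sort by profit descending; place each in the latest free slot ≤ its deadline.
Profit order: B=83 I=75 J=72 F=66 E=62 H=59 G=32 C=30 A=28 D=19
Assign: B→slot 2, I→slot 1, J skipped, F skipped, E skipped, H skipped, G skipped, C skipped, A→slot 3, D skipped.
Slots: [1:I] [2:B] [3:A]
Profit = 75 + 83 + 28 = 186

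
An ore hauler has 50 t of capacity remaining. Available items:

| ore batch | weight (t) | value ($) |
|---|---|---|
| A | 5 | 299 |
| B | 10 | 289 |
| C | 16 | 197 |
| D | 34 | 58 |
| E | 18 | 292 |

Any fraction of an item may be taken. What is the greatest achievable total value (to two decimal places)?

Sort by value per unit weight and fill in that order.
Order: A (299/5=59.80) > B (289/10=28.90) > E (292/18=16.22) > C (197/16=12.31) > D (58/34=1.71)
Fill: take A (5 @ 299) → take B (10 @ 289) → take E (18 @ 292) → take C (16 @ 197) → take 1/34 of D → 1.71; 50/50 used.
Total value = 1078.71

1078.71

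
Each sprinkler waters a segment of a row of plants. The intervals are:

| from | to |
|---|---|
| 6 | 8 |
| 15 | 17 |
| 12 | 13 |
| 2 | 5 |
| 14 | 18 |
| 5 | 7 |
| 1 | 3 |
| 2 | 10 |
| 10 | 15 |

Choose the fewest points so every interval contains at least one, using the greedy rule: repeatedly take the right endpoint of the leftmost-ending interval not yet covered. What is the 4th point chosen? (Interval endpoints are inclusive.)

17

By right end: [1,3]  [2,5]  [5,7]  [6,8]  [2,10]  [12,13]  [10,15]  [15,17]  [14,18]
[1,3] uncovered → point at 3; [5,7] uncovered → point at 7; [12,13] uncovered → point at 13; [15,17] uncovered → point at 17.
Points: 3, 7, 13, 17 (4 total).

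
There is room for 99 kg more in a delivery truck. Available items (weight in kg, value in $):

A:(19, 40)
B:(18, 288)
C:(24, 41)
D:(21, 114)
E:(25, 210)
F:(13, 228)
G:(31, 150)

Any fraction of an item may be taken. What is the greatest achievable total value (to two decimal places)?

946.45

Order: F (228/13=17.54) > B (288/18=16.00) > E (210/25=8.40) > D (114/21=5.43) > G (150/31=4.84) > A (40/19=2.11) > C (41/24=1.71)
Fill: take F (13 @ 228) → take B (18 @ 288) → take E (25 @ 210) → take D (21 @ 114) → take 22/31 of G → 106.45; 99/99 used.
Total value = 946.45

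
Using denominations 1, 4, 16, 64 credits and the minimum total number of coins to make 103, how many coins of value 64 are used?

1

Use the largest denomination that fits, subtract, and repeat.
103 − 1×64→39 − 2×16→7 − 1×4→3 − 3×1→0
Count of 64: 1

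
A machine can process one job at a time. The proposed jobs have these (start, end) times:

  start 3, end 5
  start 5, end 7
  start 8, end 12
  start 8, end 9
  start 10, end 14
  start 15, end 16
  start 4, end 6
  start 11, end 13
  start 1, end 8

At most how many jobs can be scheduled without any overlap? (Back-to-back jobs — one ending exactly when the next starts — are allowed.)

Order by finish time; keep every interval that doesn't clash with the previous kept one.
By end time: (3,5), (4,6), (5,7), (1,8), (8,9), (8,12), (11,13), (10,14), (15,16).
Pick (3,5); next start ≥ 5 → (5,7); next start ≥ 7 → (8,9); next start ≥ 9 → (11,13); next start ≥ 13 → (15,16).
Selected 5 jobs.

5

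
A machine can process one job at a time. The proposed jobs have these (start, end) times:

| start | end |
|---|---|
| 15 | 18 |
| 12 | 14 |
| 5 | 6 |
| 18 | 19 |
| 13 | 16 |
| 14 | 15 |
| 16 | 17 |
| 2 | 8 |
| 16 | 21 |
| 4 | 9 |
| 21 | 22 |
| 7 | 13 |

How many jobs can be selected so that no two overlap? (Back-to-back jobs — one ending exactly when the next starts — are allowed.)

Sort by end time and greedily take each interval whose start is ≥ the last chosen end.
Sorted by end: (5,6)  (2,8)  (4,9)  (7,13)  (12,14)  (14,15)  (13,16)  (16,17)  (15,18)  (18,19)  (16,21)  (21,22)
take (5,6); skip (2,8); skip (4,9); take (7,13); take (14,15); skip (13,16); take (16,17); take (18,19); take (21,22).
Selected 6 jobs.

6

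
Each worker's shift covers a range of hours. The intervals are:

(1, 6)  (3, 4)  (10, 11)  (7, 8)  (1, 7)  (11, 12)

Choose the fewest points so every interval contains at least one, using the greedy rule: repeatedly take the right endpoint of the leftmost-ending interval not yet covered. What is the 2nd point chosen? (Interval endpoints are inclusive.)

8

Process intervals by earliest right end; each time one isn't hit yet, stab at its right endpoint.
Sorted: [3,4] [1,6] [1,7] [7,8] [10,11] [11,12]
{[3,4],[1,6],[1,7]} hit by 4; {[7,8]} hit by 8; {[10,11],[11,12]} hit by 11.
Points: 4, 8, 11 (3 total).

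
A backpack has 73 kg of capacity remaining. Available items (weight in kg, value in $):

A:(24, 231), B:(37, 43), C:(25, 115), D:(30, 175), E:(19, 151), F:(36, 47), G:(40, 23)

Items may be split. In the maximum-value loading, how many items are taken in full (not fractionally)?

3

Order: A (231/24=9.62) > E (151/19=7.95) > D (175/30=5.83) > C (115/25=4.60) > F (47/36=1.31) > B (43/37=1.16) > G (23/40=0.57)
Fill: take A (24 @ 231) → take E (19 @ 151) → take D (30 @ 175); 73/73 used.
3 item(s) taken whole.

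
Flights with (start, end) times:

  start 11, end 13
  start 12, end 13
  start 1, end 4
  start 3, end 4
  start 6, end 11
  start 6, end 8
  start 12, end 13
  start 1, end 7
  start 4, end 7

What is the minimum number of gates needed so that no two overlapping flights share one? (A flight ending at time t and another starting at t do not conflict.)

4

The answer is the maximum number of intervals overlapping at any instant.
Events (time:±→running): 1:+→1 1:+→2 3:+→3 4:-→2 4:-→1 4:+→2 6:+→3 6:+→4 … peak 4.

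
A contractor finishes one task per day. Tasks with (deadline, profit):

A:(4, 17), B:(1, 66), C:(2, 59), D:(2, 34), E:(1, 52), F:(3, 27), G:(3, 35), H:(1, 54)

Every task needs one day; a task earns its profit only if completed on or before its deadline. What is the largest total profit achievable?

Sort by profit descending; place each in the latest free slot ≤ its deadline.
By profit: B(d1,66), C(d2,59), H(d1,54), E(d1,52), G(d3,35), D(d2,34), F(d3,27), A(d4,17)
B→slot 1; C→slot 2; H skipped; E skipped; G→slot 3; D skipped; F skipped; A→slot 4.
Profit = 66 + 59 + 35 + 17 = 177

177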